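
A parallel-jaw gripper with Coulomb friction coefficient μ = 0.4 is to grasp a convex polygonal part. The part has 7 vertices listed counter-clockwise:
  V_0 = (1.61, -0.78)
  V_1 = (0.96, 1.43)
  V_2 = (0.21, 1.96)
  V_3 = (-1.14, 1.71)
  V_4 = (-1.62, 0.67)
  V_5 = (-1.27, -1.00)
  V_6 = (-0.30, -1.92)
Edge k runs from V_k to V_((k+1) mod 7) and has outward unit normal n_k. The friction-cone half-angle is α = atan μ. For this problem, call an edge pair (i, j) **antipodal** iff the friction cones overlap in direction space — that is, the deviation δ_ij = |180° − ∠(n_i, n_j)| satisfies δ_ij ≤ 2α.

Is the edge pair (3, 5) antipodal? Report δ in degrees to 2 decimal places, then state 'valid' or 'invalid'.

α = atan 0.4 = 21.80°;  2α = 43.60°
edge 3: e_3 = (-0.48, -1.04);  n_3 = (-0.9080, +0.4191)
edge 5: e_5 = (+0.97, -0.92);  n_5 = (-0.6882, -0.7256)
∠(n_3, n_5) = 71.29°
δ = |180° − 71.29°| = 108.71°
108.71° > 2α = 43.60°  →  invalid

δ = 108.71°, invalid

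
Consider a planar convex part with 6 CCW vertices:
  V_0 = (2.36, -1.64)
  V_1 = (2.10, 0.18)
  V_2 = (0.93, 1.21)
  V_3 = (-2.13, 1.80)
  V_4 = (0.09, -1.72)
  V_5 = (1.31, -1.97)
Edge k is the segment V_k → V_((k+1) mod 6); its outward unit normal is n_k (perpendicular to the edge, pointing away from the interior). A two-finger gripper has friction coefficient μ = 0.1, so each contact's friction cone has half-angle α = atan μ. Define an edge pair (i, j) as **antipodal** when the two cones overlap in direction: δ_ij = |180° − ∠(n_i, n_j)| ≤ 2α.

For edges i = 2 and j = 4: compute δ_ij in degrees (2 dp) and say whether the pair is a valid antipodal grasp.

δ = 0.67°, valid

α = atan 0.1 = 5.71°;  2α = 11.42°
edge 2: e_2 = (-3.06, +0.59);  n_2 = (+0.1893, +0.9819)
edge 4: e_4 = (+1.22, -0.25);  n_4 = (-0.2007, -0.9796)
∠(n_2, n_4) = 179.33°
δ = |180° − 179.33°| = 0.67°
0.67° ≤ 2α = 11.42°  →  valid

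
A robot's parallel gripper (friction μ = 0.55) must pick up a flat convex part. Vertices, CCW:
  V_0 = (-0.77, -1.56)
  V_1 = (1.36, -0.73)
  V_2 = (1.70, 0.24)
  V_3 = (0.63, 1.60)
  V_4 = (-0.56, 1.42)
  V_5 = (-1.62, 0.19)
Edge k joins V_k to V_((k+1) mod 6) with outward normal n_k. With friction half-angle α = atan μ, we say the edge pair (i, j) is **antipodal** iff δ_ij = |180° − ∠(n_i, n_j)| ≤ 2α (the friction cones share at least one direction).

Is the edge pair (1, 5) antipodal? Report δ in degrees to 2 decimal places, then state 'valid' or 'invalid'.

δ = 45.22°, valid

α = atan 0.55 = 28.81°;  2α = 57.62°
edge 1: e_1 = (+0.34, +0.97);  n_1 = (+0.9437, -0.3308)
edge 5: e_5 = (+0.85, -1.75);  n_5 = (-0.8995, -0.4369)
∠(n_1, n_5) = 134.78°
δ = |180° − 134.78°| = 45.22°
45.22° ≤ 2α = 57.62°  →  valid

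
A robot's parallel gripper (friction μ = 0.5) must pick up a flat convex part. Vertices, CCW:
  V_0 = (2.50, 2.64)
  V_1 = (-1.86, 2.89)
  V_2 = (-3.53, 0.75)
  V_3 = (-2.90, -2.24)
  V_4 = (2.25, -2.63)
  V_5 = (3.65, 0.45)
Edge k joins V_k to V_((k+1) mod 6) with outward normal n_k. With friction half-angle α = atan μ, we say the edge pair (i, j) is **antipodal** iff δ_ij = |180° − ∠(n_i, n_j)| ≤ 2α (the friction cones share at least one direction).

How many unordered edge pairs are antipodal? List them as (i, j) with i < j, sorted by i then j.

α = atan 0.5 = 26.57°;  2α = 53.13°
n_0 = (+0.0572, +0.9984)
n_1 = (-0.7884, +0.6152)
n_2 = (-0.9785, -0.2062)
n_3 = (-0.0755, -0.9971)
n_4 = (+0.9104, -0.4138)
n_5 = (+0.8854, +0.4649)
  (0,1): δ = 124.69°  ·
  (0,2): δ = 74.82°  ·
  (0,3): δ = 1.05°  ✓
  (0,4): δ = 68.84°  ·
  (0,5): δ = 120.99°  ·
  (1,2): δ = 130.13°  ·
  (1,3): δ = 56.36°  ·
  (1,4): δ = 13.52°  ✓
  (1,5): δ = 65.67°  ·
  (2,3): δ = 106.23°  ·
  (2,4): δ = 36.34°  ✓
  (2,5): δ = 15.81°  ✓
  (3,4): δ = 110.11°  ·
  (3,5): δ = 57.96°  ·
  (4,5): δ = 127.85°  ·
antipodal pairs: 4

count = 4; pairs: (0,3), (1,4), (2,4), (2,5)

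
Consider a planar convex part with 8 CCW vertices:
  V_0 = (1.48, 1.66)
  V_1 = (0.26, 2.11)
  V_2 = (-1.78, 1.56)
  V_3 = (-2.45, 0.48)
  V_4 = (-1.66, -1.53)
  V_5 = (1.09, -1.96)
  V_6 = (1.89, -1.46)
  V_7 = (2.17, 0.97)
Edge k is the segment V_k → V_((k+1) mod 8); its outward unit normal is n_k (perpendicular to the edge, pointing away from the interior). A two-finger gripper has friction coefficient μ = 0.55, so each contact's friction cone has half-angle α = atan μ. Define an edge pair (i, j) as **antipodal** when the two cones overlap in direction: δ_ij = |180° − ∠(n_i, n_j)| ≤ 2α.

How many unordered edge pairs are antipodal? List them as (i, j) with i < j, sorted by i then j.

α = atan 0.55 = 28.81°;  2α = 57.62°
n_0 = (+0.3461, +0.9382)
n_1 = (-0.2603, +0.9655)
n_2 = (-0.8498, +0.5272)
n_3 = (-0.9307, -0.3658)
n_4 = (-0.1545, -0.9880)
n_5 = (+0.5300, -0.8480)
n_6 = (+0.9934, -0.1145)
n_7 = (+0.7071, +0.7071)
  (0,1): δ = 144.66°  ·
  (0,2): δ = 101.57°  ·
  (0,3): δ = 48.30°  ✓
  (0,4): δ = 11.36°  ✓
  (0,5): δ = 52.25°  ✓
  (0,6): δ = 103.67°  ·
  (0,7): δ = 155.25°  ·
  (1,2): δ = 136.90°  ·
  (1,3): δ = 83.63°  ·
  (1,4): δ = 23.98°  ✓
  (1,5): δ = 16.92°  ✓
  (1,6): δ = 68.34°  ·
  (1,7): δ = 119.91°  ·
  (2,3): δ = 126.73°  ·
  (2,4): δ = 67.07°  ·
  (2,5): δ = 26.18°  ✓
  (2,6): δ = 25.24°  ✓
  (2,7): δ = 76.81°  ·
  (3,4): δ = 120.34°  ·
  (3,5): δ = 79.45°  ·
  (3,6): δ = 28.03°  ✓
  (3,7): δ = 23.54°  ✓
  (4,5): δ = 139.11°  ·
  (4,6): δ = 87.69°  ·
  (4,7): δ = 36.11°  ✓
  (5,6): δ = 128.58°  ·
  (5,7): δ = 77.01°  ·
  (6,7): δ = 128.43°  ·
antipodal pairs: 10

count = 10; pairs: (0,3), (0,4), (0,5), (1,4), (1,5), (2,5), (2,6), (3,6), (3,7), (4,7)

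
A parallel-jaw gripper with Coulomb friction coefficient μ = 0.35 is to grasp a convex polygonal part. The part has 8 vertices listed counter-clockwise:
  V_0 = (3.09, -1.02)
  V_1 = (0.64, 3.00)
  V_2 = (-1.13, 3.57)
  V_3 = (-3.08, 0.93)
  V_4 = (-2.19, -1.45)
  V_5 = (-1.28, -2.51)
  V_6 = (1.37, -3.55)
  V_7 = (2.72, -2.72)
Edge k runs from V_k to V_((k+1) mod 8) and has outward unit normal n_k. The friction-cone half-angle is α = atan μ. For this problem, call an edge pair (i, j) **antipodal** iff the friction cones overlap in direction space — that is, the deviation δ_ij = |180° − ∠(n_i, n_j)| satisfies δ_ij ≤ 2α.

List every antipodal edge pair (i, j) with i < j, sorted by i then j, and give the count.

count = 8; pairs: (0,3), (0,4), (0,5), (1,4), (1,5), (2,6), (2,7), (3,7)

α = atan 0.35 = 19.29°;  2α = 38.58°
n_0 = (+0.8539, +0.5204)
n_1 = (+0.3065, +0.9519)
n_2 = (-0.8044, +0.5941)
n_3 = (-0.9367, -0.3503)
n_4 = (-0.7588, -0.6514)
n_5 = (-0.3653, -0.9309)
n_6 = (+0.5237, -0.8519)
n_7 = (+0.9771, -0.2127)
  (0,1): δ = 139.21°  ·
  (0,2): δ = 67.81°  ·
  (0,3): δ = 10.86°  ✓
  (0,4): δ = 9.29°  ✓
  (0,5): δ = 37.21°  ✓
  (0,6): δ = 90.22°  ·
  (0,7): δ = 136.36°  ·
  (1,2): δ = 108.60°  ·
  (1,3): δ = 51.65°  ·
  (1,4): δ = 31.50°  ✓
  (1,5): δ = 3.58°  ✓
  (1,6): δ = 49.43°  ·
  (1,7): δ = 95.57°  ·
  (2,3): δ = 123.05°  ·
  (2,4): δ = 102.90°  ·
  (2,5): δ = 74.98°  ·
  (2,6): δ = 21.97°  ✓
  (2,7): δ = 24.17°  ✓
  (3,4): δ = 159.86°  ·
  (3,5): δ = 131.93°  ·
  (3,6): δ = 78.92°  ·
  (3,7): δ = 32.78°  ✓
  (4,5): δ = 152.07°  ·
  (4,6): δ = 99.06°  ·
  (4,7): δ = 52.92°  ·
  (5,6): δ = 126.99°  ·
  (5,7): δ = 80.85°  ·
  (6,7): δ = 133.86°  ·
antipodal pairs: 8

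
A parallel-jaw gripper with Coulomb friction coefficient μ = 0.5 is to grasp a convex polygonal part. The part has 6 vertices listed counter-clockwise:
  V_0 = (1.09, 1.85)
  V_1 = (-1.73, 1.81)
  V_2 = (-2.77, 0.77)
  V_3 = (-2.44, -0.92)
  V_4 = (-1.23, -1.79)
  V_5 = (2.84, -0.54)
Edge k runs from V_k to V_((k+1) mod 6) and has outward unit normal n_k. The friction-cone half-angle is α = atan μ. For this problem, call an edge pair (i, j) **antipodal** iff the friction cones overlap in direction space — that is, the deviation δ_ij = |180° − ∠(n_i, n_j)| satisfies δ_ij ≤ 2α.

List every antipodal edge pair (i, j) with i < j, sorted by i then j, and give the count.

α = atan 0.5 = 26.57°;  2α = 53.13°
n_0 = (-0.0142, +0.9999)
n_1 = (-0.7071, +0.7071)
n_2 = (-0.9815, -0.1916)
n_3 = (-0.5838, -0.8119)
n_4 = (+0.2936, -0.9559)
n_5 = (+0.8068, +0.5908)
  (0,1): δ = 135.81°  ·
  (0,2): δ = 79.76°  ·
  (0,3): δ = 36.53°  ✓
  (0,4): δ = 16.26°  ✓
  (0,5): δ = 125.40°  ·
  (1,2): δ = 123.95°  ·
  (1,3): δ = 80.72°  ·
  (1,4): δ = 27.93°  ✓
  (1,5): δ = 81.21°  ·
  (2,3): δ = 136.77°  ·
  (2,4): δ = 83.98°  ·
  (2,5): δ = 25.16°  ✓
  (3,4): δ = 127.21°  ·
  (3,5): δ = 18.07°  ✓
  (4,5): δ = 70.86°  ·
antipodal pairs: 5

count = 5; pairs: (0,3), (0,4), (1,4), (2,5), (3,5)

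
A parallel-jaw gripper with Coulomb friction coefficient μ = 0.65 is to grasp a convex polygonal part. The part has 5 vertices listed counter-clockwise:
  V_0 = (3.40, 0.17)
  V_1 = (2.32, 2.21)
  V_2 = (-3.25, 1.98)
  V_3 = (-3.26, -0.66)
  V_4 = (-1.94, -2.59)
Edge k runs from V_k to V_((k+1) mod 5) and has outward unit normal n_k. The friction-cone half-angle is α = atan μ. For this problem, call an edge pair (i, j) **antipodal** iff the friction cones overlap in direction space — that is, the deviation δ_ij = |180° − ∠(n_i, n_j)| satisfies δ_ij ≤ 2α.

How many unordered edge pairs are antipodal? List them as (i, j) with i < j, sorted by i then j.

α = atan 0.65 = 33.02°;  2α = 66.05°
n_0 = (+0.8838, +0.4679)
n_1 = (-0.0413, +0.9991)
n_2 = (-1.0000, +0.0038)
n_3 = (-0.8254, -0.5645)
n_4 = (+0.4592, -0.8884)
  (0,1): δ = 115.53°  ·
  (0,2): δ = 28.11°  ✓
  (0,3): δ = 6.47°  ✓
  (0,4): δ = 89.44°  ·
  (1,2): δ = 92.58°  ·
  (1,3): δ = 57.99°  ✓
  (1,4): δ = 24.97°  ✓
  (2,3): δ = 145.41°  ·
  (2,4): δ = 62.45°  ✓
  (3,4): δ = 97.04°  ·
antipodal pairs: 5

count = 5; pairs: (0,2), (0,3), (1,3), (1,4), (2,4)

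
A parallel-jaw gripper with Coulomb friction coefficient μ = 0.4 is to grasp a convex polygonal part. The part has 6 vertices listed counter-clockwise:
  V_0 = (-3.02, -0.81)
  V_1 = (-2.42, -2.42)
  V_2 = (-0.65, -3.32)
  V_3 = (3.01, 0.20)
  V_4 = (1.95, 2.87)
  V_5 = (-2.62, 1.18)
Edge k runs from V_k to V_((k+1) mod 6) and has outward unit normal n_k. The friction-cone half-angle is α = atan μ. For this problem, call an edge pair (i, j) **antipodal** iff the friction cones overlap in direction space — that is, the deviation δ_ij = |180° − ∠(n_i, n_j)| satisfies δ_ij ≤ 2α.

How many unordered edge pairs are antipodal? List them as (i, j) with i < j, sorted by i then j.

α = atan 0.4 = 21.80°;  2α = 43.60°
n_0 = (-0.9370, -0.3492)
n_1 = (-0.4532, -0.8914)
n_2 = (+0.6932, -0.7208)
n_3 = (+0.9294, +0.3690)
n_4 = (-0.3468, +0.9379)
n_5 = (-0.9804, +0.1971)
  (0,1): δ = 137.39°  ·
  (0,2): δ = 66.56°  ·
  (0,3): δ = 1.21°  ✓
  (0,4): δ = 89.86°  ·
  (0,5): δ = 148.20°  ·
  (1,2): δ = 109.16°  ·
  (1,3): δ = 41.39°  ✓
  (1,4): δ = 47.25°  ·
  (1,5): δ = 105.59°  ·
  (2,3): δ = 112.23°  ·
  (2,4): δ = 23.59°  ✓
  (2,5): δ = 34.75°  ✓
  (3,4): δ = 91.36°  ·
  (3,5): δ = 33.02°  ✓
  (4,5): δ = 121.66°  ·
antipodal pairs: 5

count = 5; pairs: (0,3), (1,3), (2,4), (2,5), (3,5)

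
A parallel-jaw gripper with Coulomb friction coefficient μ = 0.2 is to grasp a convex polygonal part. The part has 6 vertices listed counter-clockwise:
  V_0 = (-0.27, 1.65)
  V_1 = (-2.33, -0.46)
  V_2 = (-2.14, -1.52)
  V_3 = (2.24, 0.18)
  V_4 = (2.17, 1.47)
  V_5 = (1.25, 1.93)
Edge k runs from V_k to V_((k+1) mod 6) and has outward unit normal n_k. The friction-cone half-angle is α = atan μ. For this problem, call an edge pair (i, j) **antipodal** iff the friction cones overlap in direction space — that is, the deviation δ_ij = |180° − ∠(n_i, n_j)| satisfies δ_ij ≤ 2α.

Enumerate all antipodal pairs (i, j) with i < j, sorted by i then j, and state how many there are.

α = atan 0.2 = 11.31°;  2α = 22.62°
n_0 = (-0.7155, +0.6986)
n_1 = (-0.9843, -0.1764)
n_2 = (+0.3618, -0.9322)
n_3 = (+0.9985, +0.0542)
n_4 = (+0.4472, +0.8944)
n_5 = (-0.1812, +0.9835)
  (0,1): δ = 125.52°  ·
  (0,2): δ = 24.47°  ·
  (0,3): δ = 47.42°  ·
  (0,4): δ = 107.75°  ·
  (0,5): δ = 144.75°  ·
  (1,2): δ = 78.95°  ·
  (1,3): δ = 7.06°  ✓
  (1,4): δ = 53.27°  ·
  (1,5): δ = 90.28°  ·
  (2,3): δ = 108.11°  ·
  (2,4): δ = 47.78°  ·
  (2,5): δ = 10.78°  ✓
  (3,4): δ = 119.67°  ·
  (3,5): δ = 82.67°  ·
  (4,5): δ = 143.00°  ·
antipodal pairs: 2

count = 2; pairs: (1,3), (2,5)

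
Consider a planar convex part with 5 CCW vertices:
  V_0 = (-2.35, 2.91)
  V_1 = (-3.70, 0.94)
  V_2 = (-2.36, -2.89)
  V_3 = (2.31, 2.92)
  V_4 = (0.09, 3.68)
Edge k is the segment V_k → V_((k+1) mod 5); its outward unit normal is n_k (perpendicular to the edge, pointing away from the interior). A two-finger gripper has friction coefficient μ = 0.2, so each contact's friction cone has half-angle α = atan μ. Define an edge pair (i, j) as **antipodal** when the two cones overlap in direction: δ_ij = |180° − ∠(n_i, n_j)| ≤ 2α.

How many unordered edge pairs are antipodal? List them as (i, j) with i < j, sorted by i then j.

count = 1; pairs: (0,2)

α = atan 0.2 = 11.31°;  2α = 22.62°
n_0 = (-0.8249, +0.5653)
n_1 = (-0.9439, -0.3302)
n_2 = (+0.7794, -0.6265)
n_3 = (+0.3239, +0.9461)
n_4 = (-0.3009, +0.9536)
  (0,1): δ = 126.29°  ·
  (0,2): δ = 4.37°  ✓
  (0,3): δ = 105.52°  ·
  (0,4): δ = 141.94°  ·
  (1,2): δ = 58.08°  ·
  (1,3): δ = 51.82°  ·
  (1,4): δ = 88.23°  ·
  (2,3): δ = 70.11°  ·
  (2,4): δ = 33.69°  ·
  (3,4): δ = 143.59°  ·
antipodal pairs: 1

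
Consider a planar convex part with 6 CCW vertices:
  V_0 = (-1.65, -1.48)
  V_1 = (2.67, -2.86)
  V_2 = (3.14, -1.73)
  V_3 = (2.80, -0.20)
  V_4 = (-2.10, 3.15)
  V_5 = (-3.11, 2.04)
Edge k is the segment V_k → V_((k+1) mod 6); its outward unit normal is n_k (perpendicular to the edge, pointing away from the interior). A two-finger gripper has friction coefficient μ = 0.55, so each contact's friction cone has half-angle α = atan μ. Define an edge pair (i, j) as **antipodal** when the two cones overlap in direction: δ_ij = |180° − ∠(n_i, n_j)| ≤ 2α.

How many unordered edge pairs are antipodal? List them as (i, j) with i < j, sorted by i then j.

count = 6; pairs: (0,3), (1,4), (1,5), (2,4), (2,5), (3,5)

α = atan 0.55 = 28.81°;  2α = 57.62°
n_0 = (-0.3043, -0.9526)
n_1 = (+0.9233, -0.3840)
n_2 = (+0.9762, +0.2169)
n_3 = (+0.5644, +0.8255)
n_4 = (-0.7396, +0.6730)
n_5 = (-0.9237, -0.3831)
  (0,1): δ = 94.87°  ·
  (0,2): δ = 59.76°  ·
  (0,3): δ = 16.64°  ✓
  (0,4): δ = 65.42°  ·
  (0,5): δ = 130.24°  ·
  (1,2): δ = 144.89°  ·
  (1,3): δ = 101.78°  ·
  (1,4): δ = 19.72°  ✓
  (1,5): δ = 45.11°  ✓
  (2,3): δ = 136.89°  ·
  (2,4): δ = 54.83°  ✓
  (2,5): δ = 10.00°  ✓
  (3,4): δ = 97.94°  ·
  (3,5): δ = 33.11°  ✓
  (4,5): δ = 115.17°  ·
antipodal pairs: 6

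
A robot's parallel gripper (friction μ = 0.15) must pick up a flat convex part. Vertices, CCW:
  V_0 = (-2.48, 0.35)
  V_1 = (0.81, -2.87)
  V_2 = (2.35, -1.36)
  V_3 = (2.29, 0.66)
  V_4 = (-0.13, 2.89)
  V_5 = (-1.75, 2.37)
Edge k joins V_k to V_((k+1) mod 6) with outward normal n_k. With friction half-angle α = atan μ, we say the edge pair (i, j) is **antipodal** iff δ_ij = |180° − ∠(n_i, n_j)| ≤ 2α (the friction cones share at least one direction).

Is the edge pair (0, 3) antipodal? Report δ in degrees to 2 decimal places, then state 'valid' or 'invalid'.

δ = 1.72°, valid

α = atan 0.15 = 8.53°;  2α = 17.06°
edge 0: e_0 = (+3.29, -3.22);  n_0 = (-0.6995, -0.7147)
edge 3: e_3 = (-2.42, +2.23);  n_3 = (+0.6776, +0.7354)
∠(n_0, n_3) = 178.28°
δ = |180° − 178.28°| = 1.72°
1.72° ≤ 2α = 17.06°  →  valid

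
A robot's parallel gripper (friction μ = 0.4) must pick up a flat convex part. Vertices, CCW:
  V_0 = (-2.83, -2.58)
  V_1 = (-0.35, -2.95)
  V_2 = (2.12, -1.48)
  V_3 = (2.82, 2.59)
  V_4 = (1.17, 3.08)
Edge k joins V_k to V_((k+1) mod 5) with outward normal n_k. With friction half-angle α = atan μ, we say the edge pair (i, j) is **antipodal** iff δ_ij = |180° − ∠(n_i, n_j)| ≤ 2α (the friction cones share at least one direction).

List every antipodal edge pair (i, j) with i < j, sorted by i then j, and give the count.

α = atan 0.4 = 21.80°;  2α = 43.60°
n_0 = (-0.1476, -0.9891)
n_1 = (+0.5114, -0.8593)
n_2 = (+0.9855, -0.1695)
n_3 = (+0.2847, +0.9586)
n_4 = (-0.8166, +0.5771)
  (0,1): δ = 140.76°  ·
  (0,2): δ = 91.27°  ·
  (0,3): δ = 8.05°  ✓
  (0,4): δ = 63.24°  ·
  (1,2): δ = 130.52°  ·
  (1,3): δ = 47.30°  ·
  (1,4): δ = 23.99°  ✓
  (2,3): δ = 96.78°  ·
  (2,4): δ = 25.49°  ✓
  (3,4): δ = 108.71°  ·
antipodal pairs: 3

count = 3; pairs: (0,3), (1,4), (2,4)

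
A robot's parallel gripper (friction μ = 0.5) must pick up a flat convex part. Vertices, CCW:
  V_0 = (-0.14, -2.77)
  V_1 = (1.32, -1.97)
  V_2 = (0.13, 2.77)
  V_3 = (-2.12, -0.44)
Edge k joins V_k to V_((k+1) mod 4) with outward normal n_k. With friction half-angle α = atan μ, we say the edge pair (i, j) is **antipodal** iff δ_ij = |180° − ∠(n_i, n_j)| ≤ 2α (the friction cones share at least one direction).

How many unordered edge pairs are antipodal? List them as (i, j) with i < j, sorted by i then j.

count = 3; pairs: (0,2), (1,2), (1,3)

α = atan 0.5 = 26.57°;  2α = 53.13°
n_0 = (+0.4805, -0.8770)
n_1 = (+0.9699, +0.2435)
n_2 = (-0.8189, +0.5740)
n_3 = (-0.7620, -0.6476)
  (0,1): δ = 104.63°  ·
  (0,2): δ = 26.25°  ✓
  (0,3): δ = 101.64°  ·
  (1,2): δ = 49.12°  ✓
  (1,3): δ = 26.26°  ✓
  (2,3): δ = 104.61°  ·
antipodal pairs: 3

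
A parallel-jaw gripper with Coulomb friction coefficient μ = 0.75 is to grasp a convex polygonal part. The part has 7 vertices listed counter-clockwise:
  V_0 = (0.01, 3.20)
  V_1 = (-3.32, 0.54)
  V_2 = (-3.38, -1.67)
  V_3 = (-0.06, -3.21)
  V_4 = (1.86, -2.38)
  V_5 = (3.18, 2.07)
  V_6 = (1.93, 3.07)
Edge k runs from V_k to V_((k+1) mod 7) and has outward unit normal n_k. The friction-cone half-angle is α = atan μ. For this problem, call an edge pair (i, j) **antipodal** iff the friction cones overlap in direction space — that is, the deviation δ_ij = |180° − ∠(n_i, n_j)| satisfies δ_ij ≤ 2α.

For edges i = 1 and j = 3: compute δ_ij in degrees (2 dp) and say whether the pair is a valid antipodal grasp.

δ = 65.07°, valid

α = atan 0.75 = 36.87°;  2α = 73.74°
edge 1: e_1 = (-0.06, -2.21);  n_1 = (-0.9996, +0.0271)
edge 3: e_3 = (+1.92, +0.83);  n_3 = (+0.3968, -0.9179)
∠(n_1, n_3) = 114.93°
δ = |180° − 114.93°| = 65.07°
65.07° ≤ 2α = 73.74°  →  valid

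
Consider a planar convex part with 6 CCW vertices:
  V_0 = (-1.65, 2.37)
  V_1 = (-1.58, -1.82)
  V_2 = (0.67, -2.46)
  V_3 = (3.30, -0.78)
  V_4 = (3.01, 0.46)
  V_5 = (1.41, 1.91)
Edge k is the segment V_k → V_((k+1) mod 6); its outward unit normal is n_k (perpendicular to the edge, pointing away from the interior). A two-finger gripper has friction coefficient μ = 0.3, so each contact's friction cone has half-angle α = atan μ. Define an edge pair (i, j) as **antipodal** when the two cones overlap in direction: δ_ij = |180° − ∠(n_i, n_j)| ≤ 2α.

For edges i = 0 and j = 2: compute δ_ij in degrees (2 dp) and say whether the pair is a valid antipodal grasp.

α = atan 0.3 = 16.70°;  2α = 33.40°
edge 0: e_0 = (+0.07, -4.19);  n_0 = (-0.9999, -0.0167)
edge 2: e_2 = (+2.63, +1.68);  n_2 = (+0.5383, -0.8427)
∠(n_0, n_2) = 121.61°
δ = |180° − 121.61°| = 58.39°
58.39° > 2α = 33.40°  →  invalid

δ = 58.39°, invalid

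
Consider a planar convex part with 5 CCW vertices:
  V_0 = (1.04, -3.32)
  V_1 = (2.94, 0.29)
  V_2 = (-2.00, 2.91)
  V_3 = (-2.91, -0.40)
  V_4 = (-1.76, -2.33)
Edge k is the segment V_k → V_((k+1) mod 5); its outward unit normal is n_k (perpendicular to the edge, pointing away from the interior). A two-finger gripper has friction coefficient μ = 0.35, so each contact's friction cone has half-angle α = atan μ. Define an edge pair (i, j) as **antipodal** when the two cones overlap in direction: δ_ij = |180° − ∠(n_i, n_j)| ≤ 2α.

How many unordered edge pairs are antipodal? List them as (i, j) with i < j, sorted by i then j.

α = atan 0.35 = 19.29°;  2α = 38.58°
n_0 = (+0.8849, -0.4657)
n_1 = (+0.4685, +0.8834)
n_2 = (-0.9642, +0.2651)
n_3 = (-0.8591, -0.5119)
n_4 = (-0.3333, -0.9428)
  (0,1): δ = 90.18°  ·
  (0,2): δ = 12.39°  ✓
  (0,3): δ = 58.55°  ·
  (0,4): δ = 98.29°  ·
  (1,2): δ = 77.43°  ·
  (1,3): δ = 31.27°  ✓
  (1,4): δ = 8.47°  ✓
  (2,3): δ = 133.84°  ·
  (2,4): δ = 94.10°  ·
  (3,4): δ = 140.26°  ·
antipodal pairs: 3

count = 3; pairs: (0,2), (1,3), (1,4)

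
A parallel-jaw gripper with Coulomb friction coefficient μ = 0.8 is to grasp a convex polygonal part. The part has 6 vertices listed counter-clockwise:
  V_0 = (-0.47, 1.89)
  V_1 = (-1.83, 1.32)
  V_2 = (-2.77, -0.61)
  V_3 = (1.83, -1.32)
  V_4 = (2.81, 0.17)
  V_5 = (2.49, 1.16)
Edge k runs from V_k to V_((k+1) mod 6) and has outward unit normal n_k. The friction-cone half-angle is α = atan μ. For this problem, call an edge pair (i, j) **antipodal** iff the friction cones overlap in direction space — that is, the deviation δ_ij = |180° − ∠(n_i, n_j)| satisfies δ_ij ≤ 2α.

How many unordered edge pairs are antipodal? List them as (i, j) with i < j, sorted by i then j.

α = atan 0.8 = 38.66°;  2α = 77.32°
n_0 = (-0.3865, +0.9223)
n_1 = (-0.8990, +0.4379)
n_2 = (-0.1525, -0.9883)
n_3 = (+0.8355, -0.5495)
n_4 = (+0.9515, +0.3076)
n_5 = (+0.2394, +0.9709)
  (0,1): δ = 138.71°  ·
  (0,2): δ = 31.51°  ✓
  (0,3): δ = 33.93°  ✓
  (0,4): δ = 85.17°  ·
  (0,5): δ = 143.41°  ·
  (1,2): δ = 72.81°  ✓
  (1,3): δ = 7.37°  ✓
  (1,4): δ = 43.88°  ✓
  (1,5): δ = 102.11°  ·
  (2,3): δ = 114.56°  ·
  (2,4): δ = 63.31°  ✓
  (2,5): δ = 5.08°  ✓
  (3,4): δ = 128.75°  ·
  (3,5): δ = 70.52°  ✓
  (4,5): δ = 121.77°  ·
antipodal pairs: 8

count = 8; pairs: (0,2), (0,3), (1,2), (1,3), (1,4), (2,4), (2,5), (3,5)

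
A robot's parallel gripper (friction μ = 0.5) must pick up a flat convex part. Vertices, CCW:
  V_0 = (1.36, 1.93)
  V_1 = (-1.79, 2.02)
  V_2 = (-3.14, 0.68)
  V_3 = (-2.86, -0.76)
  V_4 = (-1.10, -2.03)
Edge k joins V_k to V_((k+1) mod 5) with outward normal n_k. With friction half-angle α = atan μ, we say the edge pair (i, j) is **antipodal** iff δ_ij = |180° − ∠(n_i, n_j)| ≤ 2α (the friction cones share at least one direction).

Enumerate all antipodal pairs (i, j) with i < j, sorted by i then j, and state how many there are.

α = atan 0.5 = 26.57°;  2α = 53.13°
n_0 = (+0.0286, +0.9996)
n_1 = (-0.7045, +0.7097)
n_2 = (-0.9816, -0.1909)
n_3 = (-0.5852, -0.8109)
n_4 = (+0.8494, -0.5277)
  (0,1): δ = 133.58°  ·
  (0,2): δ = 77.36°  ·
  (0,3): δ = 34.18°  ✓
  (0,4): δ = 59.79°  ·
  (1,2): δ = 123.78°  ·
  (1,3): δ = 80.60°  ·
  (1,4): δ = 13.36°  ✓
  (2,3): δ = 136.82°  ·
  (2,4): δ = 42.85°  ✓
  (3,4): δ = 86.04°  ·
antipodal pairs: 3

count = 3; pairs: (0,3), (1,4), (2,4)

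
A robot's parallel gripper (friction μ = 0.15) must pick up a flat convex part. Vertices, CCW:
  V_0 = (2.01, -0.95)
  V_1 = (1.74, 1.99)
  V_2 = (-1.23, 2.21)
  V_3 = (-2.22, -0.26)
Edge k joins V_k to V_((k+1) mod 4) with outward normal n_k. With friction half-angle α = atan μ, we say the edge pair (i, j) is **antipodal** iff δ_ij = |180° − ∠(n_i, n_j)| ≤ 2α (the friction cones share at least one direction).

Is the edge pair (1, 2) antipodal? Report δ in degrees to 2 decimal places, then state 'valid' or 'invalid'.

δ = 107.60°, invalid

α = atan 0.15 = 8.53°;  2α = 17.06°
edge 1: e_1 = (-2.97, +0.22);  n_1 = (+0.0739, +0.9973)
edge 2: e_2 = (-0.99, -2.47);  n_2 = (-0.9282, +0.3720)
∠(n_1, n_2) = 72.40°
δ = |180° − 72.40°| = 107.60°
107.60° > 2α = 17.06°  →  invalid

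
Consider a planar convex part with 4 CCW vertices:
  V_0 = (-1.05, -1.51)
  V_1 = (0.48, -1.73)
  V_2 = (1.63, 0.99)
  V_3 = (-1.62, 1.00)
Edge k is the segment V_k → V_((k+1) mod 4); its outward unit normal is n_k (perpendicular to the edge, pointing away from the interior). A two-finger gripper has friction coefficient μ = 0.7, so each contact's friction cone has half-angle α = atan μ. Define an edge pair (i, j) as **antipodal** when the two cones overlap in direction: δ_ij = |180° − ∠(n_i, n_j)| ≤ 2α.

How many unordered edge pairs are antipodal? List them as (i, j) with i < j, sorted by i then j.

α = atan 0.7 = 34.99°;  2α = 69.98°
n_0 = (-0.1423, -0.9898)
n_1 = (+0.9211, -0.3894)
n_2 = (+0.0031, +1.0000)
n_3 = (-0.9752, -0.2215)
  (0,1): δ = 104.74°  ·
  (0,2): δ = 8.01°  ✓
  (0,3): δ = 110.98°  ·
  (1,2): δ = 67.26°  ✓
  (1,3): δ = 35.71°  ✓
  (2,3): δ = 77.03°  ·
antipodal pairs: 3

count = 3; pairs: (0,2), (1,2), (1,3)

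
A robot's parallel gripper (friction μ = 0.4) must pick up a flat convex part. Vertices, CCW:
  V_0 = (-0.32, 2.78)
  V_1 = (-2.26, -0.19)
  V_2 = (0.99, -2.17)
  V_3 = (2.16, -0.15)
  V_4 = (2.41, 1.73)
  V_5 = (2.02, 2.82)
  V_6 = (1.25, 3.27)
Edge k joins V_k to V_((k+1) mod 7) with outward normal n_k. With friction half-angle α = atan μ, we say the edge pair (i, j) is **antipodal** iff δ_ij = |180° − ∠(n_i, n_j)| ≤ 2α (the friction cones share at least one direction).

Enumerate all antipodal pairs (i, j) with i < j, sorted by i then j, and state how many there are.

count = 5; pairs: (0,2), (0,3), (1,4), (1,5), (2,6)

α = atan 0.4 = 21.80°;  2α = 43.60°
n_0 = (-0.8372, +0.5469)
n_1 = (-0.5203, -0.8540)
n_2 = (+0.8653, -0.5012)
n_3 = (+0.9913, -0.1318)
n_4 = (+0.9415, +0.3369)
n_5 = (+0.5046, +0.8634)
n_6 = (-0.2979, +0.9546)
  (0,1): δ = 88.20°  ·
  (0,2): δ = 3.07°  ✓
  (0,3): δ = 25.58°  ✓
  (0,4): δ = 52.84°  ·
  (0,5): δ = 92.85°  ·
  (0,6): δ = 140.49°  ·
  (1,2): δ = 88.73°  ·
  (1,3): δ = 66.22°  ·
  (1,4): δ = 38.96°  ✓
  (1,5): δ = 1.05°  ✓
  (1,6): δ = 48.68°  ·
  (2,3): δ = 157.49°  ·
  (2,4): δ = 130.23°  ·
  (2,5): δ = 90.22°  ·
  (2,6): δ = 42.59°  ✓
  (3,4): δ = 152.74°  ·
  (3,5): δ = 112.73°  ·
  (3,6): δ = 65.09°  ·
  (4,5): δ = 139.99°  ·
  (4,6): δ = 92.35°  ·
  (5,6): δ = 132.36°  ·
antipodal pairs: 5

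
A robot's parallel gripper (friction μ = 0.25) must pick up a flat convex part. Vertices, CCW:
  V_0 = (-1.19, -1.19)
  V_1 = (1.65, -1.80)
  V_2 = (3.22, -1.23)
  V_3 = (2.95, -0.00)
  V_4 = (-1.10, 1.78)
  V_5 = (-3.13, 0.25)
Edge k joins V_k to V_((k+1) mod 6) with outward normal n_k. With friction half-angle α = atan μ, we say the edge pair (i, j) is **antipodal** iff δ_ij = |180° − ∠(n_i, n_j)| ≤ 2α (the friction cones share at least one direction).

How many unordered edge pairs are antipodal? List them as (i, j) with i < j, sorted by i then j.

α = atan 0.25 = 14.04°;  2α = 28.07°
n_0 = (-0.2100, -0.9777)
n_1 = (+0.3413, -0.9400)
n_2 = (+0.9767, +0.2144)
n_3 = (+0.4024, +0.9155)
n_4 = (-0.6019, +0.7986)
n_5 = (-0.5960, -0.8030)
  (0,1): δ = 147.92°  ·
  (0,2): δ = 65.50°  ·
  (0,3): δ = 11.60°  ✓
  (0,4): δ = 49.13°  ·
  (0,5): δ = 155.54°  ·
  (1,2): δ = 97.57°  ·
  (1,3): δ = 43.68°  ·
  (1,4): δ = 17.05°  ✓
  (1,5): δ = 123.46°  ·
  (2,3): δ = 126.11°  ·
  (2,4): δ = 65.38°  ·
  (2,5): δ = 41.03°  ·
  (3,4): δ = 119.27°  ·
  (3,5): δ = 12.86°  ✓
  (4,5): δ = 73.59°  ·
antipodal pairs: 3

count = 3; pairs: (0,3), (1,4), (3,5)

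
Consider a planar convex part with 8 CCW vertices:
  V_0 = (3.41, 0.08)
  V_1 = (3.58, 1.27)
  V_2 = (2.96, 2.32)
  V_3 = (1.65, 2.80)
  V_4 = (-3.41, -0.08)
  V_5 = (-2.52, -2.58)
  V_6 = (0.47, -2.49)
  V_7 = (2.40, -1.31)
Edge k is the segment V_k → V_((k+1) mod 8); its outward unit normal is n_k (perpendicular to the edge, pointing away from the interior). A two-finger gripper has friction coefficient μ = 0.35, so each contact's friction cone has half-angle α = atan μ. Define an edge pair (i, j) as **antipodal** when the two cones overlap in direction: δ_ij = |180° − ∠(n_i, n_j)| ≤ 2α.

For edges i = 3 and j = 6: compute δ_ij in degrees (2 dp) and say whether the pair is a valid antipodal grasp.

α = atan 0.35 = 19.29°;  2α = 38.58°
edge 3: e_3 = (-5.06, -2.88);  n_3 = (-0.4947, +0.8691)
edge 6: e_6 = (+1.93, +1.18);  n_6 = (+0.5216, -0.8532)
∠(n_3, n_6) = 178.21°
δ = |180° − 178.21°| = 1.79°
1.79° ≤ 2α = 38.58°  →  valid

δ = 1.79°, valid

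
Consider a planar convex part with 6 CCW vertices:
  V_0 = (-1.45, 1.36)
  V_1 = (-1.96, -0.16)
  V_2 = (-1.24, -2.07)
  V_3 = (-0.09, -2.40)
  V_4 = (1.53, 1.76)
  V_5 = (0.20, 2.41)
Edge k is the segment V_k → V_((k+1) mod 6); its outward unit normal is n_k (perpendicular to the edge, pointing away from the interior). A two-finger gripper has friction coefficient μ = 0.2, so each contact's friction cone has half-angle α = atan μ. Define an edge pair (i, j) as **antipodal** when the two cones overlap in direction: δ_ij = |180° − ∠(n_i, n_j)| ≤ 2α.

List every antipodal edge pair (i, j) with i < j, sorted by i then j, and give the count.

α = atan 0.2 = 11.31°;  2α = 22.62°
n_0 = (-0.9481, +0.3181)
n_1 = (-0.9357, -0.3527)
n_2 = (-0.2758, -0.9612)
n_3 = (+0.9318, -0.3629)
n_4 = (+0.4391, +0.8984)
n_5 = (-0.5369, +0.8437)
  (0,1): δ = 140.80°  ·
  (0,2): δ = 87.46°  ·
  (0,3): δ = 2.73°  ✓
  (0,4): δ = 82.50°  ·
  (0,5): δ = 141.02°  ·
  (1,2): δ = 126.67°  ·
  (1,3): δ = 41.93°  ·
  (1,4): δ = 43.30°  ·
  (1,5): δ = 101.82°  ·
  (2,3): δ = 95.27°  ·
  (2,4): δ = 10.03°  ✓
  (2,5): δ = 48.48°  ·
  (3,4): δ = 94.77°  ·
  (3,5): δ = 36.25°  ·
  (4,5): δ = 121.48°  ·
antipodal pairs: 2

count = 2; pairs: (0,3), (2,4)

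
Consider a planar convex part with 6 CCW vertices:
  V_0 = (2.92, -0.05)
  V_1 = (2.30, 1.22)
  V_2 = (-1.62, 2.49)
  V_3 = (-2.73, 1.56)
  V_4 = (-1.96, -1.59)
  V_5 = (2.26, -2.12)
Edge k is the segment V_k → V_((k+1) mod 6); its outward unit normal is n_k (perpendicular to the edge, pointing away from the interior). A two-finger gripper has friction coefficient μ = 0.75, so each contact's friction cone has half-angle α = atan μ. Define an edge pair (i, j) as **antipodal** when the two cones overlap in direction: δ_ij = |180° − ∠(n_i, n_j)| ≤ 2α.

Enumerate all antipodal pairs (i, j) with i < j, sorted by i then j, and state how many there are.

count = 7; pairs: (0,3), (0,4), (1,3), (1,4), (2,4), (2,5), (3,5)

α = atan 0.75 = 36.87°;  2α = 73.74°
n_0 = (+0.8986, +0.4387)
n_1 = (+0.3082, +0.9513)
n_2 = (-0.6422, +0.7665)
n_3 = (-0.9714, -0.2375)
n_4 = (-0.1246, -0.9922)
n_5 = (+0.9527, -0.3038)
  (0,1): δ = 133.97°  ·
  (0,2): δ = 76.06°  ·
  (0,3): δ = 12.28°  ✓
  (0,4): δ = 56.82°  ✓
  (0,5): δ = 136.29°  ·
  (1,2): δ = 122.09°  ·
  (1,3): δ = 58.31°  ✓
  (1,4): δ = 10.79°  ✓
  (1,5): δ = 90.27°  ·
  (2,3): δ = 116.22°  ·
  (2,4): δ = 47.12°  ✓
  (2,5): δ = 32.36°  ✓
  (3,4): δ = 110.89°  ·
  (3,5): δ = 31.42°  ✓
  (4,5): δ = 100.53°  ·
antipodal pairs: 7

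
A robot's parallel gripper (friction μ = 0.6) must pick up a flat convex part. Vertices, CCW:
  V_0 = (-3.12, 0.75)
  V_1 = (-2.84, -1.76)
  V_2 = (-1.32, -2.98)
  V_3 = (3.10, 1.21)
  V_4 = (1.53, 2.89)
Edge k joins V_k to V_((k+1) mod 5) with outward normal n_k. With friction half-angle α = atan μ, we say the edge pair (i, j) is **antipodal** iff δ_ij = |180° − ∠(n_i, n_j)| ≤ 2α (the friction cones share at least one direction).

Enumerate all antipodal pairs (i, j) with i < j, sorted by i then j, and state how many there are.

count = 4; pairs: (0,2), (0,3), (1,3), (2,4)

α = atan 0.6 = 30.96°;  2α = 61.93°
n_0 = (-0.9938, -0.1109)
n_1 = (-0.6259, -0.7799)
n_2 = (+0.6880, -0.7257)
n_3 = (+0.7306, +0.6828)
n_4 = (-0.4181, +0.9084)
  (0,1): δ = 135.12°  ·
  (0,2): δ = 52.90°  ✓
  (0,3): δ = 36.70°  ✓
  (0,4): δ = 108.35°  ·
  (1,2): δ = 97.78°  ·
  (1,3): δ = 8.19°  ✓
  (1,4): δ = 63.46°  ·
  (2,3): δ = 90.41°  ·
  (2,4): δ = 18.76°  ✓
  (3,4): δ = 108.35°  ·
antipodal pairs: 4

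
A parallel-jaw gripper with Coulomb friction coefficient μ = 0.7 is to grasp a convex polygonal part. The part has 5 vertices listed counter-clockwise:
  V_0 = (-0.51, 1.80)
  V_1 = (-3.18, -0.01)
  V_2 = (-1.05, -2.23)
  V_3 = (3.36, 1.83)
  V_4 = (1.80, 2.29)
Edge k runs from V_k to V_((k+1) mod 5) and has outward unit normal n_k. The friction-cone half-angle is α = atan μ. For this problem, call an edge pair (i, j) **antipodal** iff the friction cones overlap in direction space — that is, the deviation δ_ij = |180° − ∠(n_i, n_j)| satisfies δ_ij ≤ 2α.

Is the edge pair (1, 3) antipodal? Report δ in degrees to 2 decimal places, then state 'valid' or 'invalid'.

α = atan 0.7 = 34.99°;  2α = 69.98°
edge 1: e_1 = (+2.13, -2.22);  n_1 = (-0.7216, -0.6923)
edge 3: e_3 = (-1.56, +0.46);  n_3 = (+0.2828, +0.9592)
∠(n_1, n_3) = 150.24°
δ = |180° − 150.24°| = 29.76°
29.76° ≤ 2α = 69.98°  →  valid

δ = 29.76°, valid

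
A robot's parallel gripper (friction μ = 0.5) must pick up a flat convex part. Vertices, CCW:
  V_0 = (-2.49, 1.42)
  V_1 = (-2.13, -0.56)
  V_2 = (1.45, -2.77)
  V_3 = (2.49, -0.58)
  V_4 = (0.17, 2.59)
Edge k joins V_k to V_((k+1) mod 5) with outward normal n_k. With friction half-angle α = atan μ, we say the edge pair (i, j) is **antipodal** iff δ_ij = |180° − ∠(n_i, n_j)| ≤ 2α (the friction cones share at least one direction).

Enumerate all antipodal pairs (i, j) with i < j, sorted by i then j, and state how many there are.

count = 4; pairs: (0,2), (0,3), (1,3), (2,4)

α = atan 0.5 = 26.57°;  2α = 53.13°
n_0 = (-0.9839, -0.1789)
n_1 = (-0.5253, -0.8509)
n_2 = (+0.9033, -0.4290)
n_3 = (+0.8070, +0.5906)
n_4 = (-0.4026, +0.9154)
  (0,1): δ = 131.99°  ·
  (0,2): δ = 35.71°  ✓
  (0,3): δ = 25.89°  ✓
  (0,4): δ = 103.44°  ·
  (1,2): δ = 83.71°  ·
  (1,3): δ = 22.11°  ✓
  (1,4): δ = 55.43°  ·
  (2,3): δ = 118.40°  ·
  (2,4): δ = 40.86°  ✓
  (3,4): δ = 102.46°  ·
antipodal pairs: 4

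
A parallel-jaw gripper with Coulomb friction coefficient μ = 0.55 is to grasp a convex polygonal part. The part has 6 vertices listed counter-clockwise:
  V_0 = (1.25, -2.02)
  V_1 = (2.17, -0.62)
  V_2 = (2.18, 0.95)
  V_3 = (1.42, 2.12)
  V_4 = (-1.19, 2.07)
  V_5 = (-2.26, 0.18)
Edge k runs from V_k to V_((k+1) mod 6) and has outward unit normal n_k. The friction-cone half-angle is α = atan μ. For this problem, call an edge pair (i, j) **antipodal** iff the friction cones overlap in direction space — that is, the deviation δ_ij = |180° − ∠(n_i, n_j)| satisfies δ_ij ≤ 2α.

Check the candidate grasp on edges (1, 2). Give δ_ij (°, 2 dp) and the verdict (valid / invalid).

δ = 146.63°, invalid

α = atan 0.55 = 28.81°;  2α = 57.62°
edge 1: e_1 = (+0.01, +1.57);  n_1 = (+1.0000, -0.0064)
edge 2: e_2 = (-0.76, +1.17);  n_2 = (+0.8386, +0.5447)
∠(n_1, n_2) = 33.37°
δ = |180° − 33.37°| = 146.63°
146.63° > 2α = 57.62°  →  invalid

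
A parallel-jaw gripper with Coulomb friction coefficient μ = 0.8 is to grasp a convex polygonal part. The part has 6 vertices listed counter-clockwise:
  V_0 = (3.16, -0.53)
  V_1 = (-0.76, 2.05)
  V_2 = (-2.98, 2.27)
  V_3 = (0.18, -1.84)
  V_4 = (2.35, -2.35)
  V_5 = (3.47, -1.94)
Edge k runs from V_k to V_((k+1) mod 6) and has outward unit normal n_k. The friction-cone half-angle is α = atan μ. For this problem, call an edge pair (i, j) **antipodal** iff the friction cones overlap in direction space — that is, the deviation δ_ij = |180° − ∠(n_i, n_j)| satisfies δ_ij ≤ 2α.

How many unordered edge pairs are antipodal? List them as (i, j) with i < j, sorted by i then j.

count = 8; pairs: (0,2), (0,3), (0,4), (1,2), (1,3), (1,4), (2,5), (3,5)

α = atan 0.8 = 38.66°;  2α = 77.32°
n_0 = (+0.5498, +0.8353)
n_1 = (+0.0986, +0.9951)
n_2 = (-0.7928, -0.6095)
n_3 = (-0.2288, -0.9735)
n_4 = (+0.3438, -0.9391)
n_5 = (+0.9767, +0.2147)
  (0,1): δ = 152.31°  ·
  (0,2): δ = 19.09°  ✓
  (0,3): δ = 20.13°  ✓
  (0,4): δ = 53.46°  ✓
  (0,5): δ = 135.75°  ·
  (1,2): δ = 46.79°  ✓
  (1,3): δ = 7.57°  ✓
  (1,4): δ = 25.77°  ✓
  (1,5): δ = 108.06°  ·
  (2,3): δ = 140.78°  ·
  (2,4): δ = 107.45°  ·
  (2,5): δ = 25.16°  ✓
  (3,4): δ = 146.67°  ·
  (3,5): δ = 64.37°  ✓
  (4,5): δ = 97.71°  ·
antipodal pairs: 8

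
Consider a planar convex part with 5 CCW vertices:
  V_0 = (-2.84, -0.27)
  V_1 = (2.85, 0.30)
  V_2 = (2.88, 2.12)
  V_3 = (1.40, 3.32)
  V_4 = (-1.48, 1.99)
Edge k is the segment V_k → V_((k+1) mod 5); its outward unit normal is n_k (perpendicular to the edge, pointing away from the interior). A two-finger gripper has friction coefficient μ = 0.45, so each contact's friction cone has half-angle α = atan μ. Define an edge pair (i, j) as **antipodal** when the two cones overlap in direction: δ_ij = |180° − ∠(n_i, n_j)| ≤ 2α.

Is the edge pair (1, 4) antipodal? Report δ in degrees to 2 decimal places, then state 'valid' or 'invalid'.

δ = 30.09°, valid

α = atan 0.45 = 24.23°;  2α = 48.46°
edge 1: e_1 = (+0.03, +1.82);  n_1 = (+0.9999, -0.0165)
edge 4: e_4 = (-1.36, -2.26);  n_4 = (-0.8568, +0.5156)
∠(n_1, n_4) = 149.91°
δ = |180° − 149.91°| = 30.09°
30.09° ≤ 2α = 48.46°  →  valid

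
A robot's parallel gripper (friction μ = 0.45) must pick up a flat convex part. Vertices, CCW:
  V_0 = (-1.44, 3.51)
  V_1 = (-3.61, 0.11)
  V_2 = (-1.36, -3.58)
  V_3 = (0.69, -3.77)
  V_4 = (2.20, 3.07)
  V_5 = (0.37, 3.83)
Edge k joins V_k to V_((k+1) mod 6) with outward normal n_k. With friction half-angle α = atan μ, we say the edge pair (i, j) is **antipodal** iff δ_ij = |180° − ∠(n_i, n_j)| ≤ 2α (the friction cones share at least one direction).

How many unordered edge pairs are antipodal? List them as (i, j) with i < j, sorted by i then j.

count = 5; pairs: (0,3), (1,3), (1,4), (2,4), (2,5)

α = atan 0.45 = 24.23°;  2α = 48.46°
n_0 = (-0.8429, +0.5380)
n_1 = (-0.8538, -0.5206)
n_2 = (-0.0923, -0.9957)
n_3 = (+0.9765, -0.2156)
n_4 = (+0.3835, +0.9235)
n_5 = (-0.1741, +0.9847)
  (0,1): δ = 116.08°  ·
  (0,2): δ = 62.75°  ·
  (0,3): δ = 20.10°  ✓
  (0,4): δ = 99.99°  ·
  (0,5): δ = 132.57°  ·
  (1,2): δ = 126.67°  ·
  (1,3): δ = 43.82°  ✓
  (1,4): δ = 36.07°  ✓
  (1,5): δ = 68.65°  ·
  (2,3): δ = 97.15°  ·
  (2,4): δ = 17.26°  ✓
  (2,5): δ = 15.32°  ✓
  (3,4): δ = 100.10°  ·
  (3,5): δ = 67.53°  ·
  (4,5): δ = 147.42°  ·
antipodal pairs: 5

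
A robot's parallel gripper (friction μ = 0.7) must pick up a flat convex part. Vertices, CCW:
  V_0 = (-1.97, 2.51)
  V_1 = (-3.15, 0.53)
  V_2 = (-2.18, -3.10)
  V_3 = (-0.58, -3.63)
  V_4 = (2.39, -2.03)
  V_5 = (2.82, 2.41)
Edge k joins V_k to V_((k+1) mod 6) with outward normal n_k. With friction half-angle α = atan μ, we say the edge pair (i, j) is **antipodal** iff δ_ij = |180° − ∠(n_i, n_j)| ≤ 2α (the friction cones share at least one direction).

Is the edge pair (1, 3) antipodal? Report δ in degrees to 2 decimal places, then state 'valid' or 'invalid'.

α = atan 0.7 = 34.99°;  2α = 69.98°
edge 1: e_1 = (+0.97, -3.63);  n_1 = (-0.9661, -0.2582)
edge 3: e_3 = (+2.97, +1.60);  n_3 = (+0.4743, -0.8804)
∠(n_1, n_3) = 103.35°
δ = |180° − 103.35°| = 76.65°
76.65° > 2α = 69.98°  →  invalid

δ = 76.65°, invalid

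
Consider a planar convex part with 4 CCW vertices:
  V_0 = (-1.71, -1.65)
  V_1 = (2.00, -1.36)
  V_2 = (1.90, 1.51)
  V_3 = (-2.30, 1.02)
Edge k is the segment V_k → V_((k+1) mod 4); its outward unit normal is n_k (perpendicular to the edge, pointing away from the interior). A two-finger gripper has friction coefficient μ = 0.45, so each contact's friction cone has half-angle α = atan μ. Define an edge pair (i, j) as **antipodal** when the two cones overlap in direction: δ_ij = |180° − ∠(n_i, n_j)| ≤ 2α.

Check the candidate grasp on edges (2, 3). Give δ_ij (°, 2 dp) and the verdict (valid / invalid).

δ = 84.19°, invalid

α = atan 0.45 = 24.23°;  2α = 48.46°
edge 2: e_2 = (-4.20, -0.49);  n_2 = (-0.1159, +0.9933)
edge 3: e_3 = (+0.59, -2.67);  n_3 = (-0.9764, -0.2158)
∠(n_2, n_3) = 95.81°
δ = |180° − 95.81°| = 84.19°
84.19° > 2α = 48.46°  →  invalid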